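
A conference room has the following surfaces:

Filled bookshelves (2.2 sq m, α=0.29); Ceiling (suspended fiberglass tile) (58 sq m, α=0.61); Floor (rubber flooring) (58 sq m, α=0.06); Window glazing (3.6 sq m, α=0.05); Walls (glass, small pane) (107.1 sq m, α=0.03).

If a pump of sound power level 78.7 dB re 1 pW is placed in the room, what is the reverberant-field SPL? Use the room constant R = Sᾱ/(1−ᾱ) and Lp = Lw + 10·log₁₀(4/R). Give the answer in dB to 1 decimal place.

67.5 dB

A = 42.891 sabins; S = 228.9 sq m.
ᾱ = 0.1874, so room constant R = A/(1−ᾱ) = 52.782 sq m.
Lp = 78.7 + 10·log₁₀(4/52.782) = 78.7 + (-11.20) = 67.5 dB.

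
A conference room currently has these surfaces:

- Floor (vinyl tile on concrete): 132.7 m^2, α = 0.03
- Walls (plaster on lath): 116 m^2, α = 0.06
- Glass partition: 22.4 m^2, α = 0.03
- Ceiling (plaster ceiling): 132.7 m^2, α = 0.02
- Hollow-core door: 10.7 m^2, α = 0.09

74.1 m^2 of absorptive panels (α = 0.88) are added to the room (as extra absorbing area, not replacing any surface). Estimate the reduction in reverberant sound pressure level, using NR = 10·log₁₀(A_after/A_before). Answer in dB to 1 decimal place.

7.2 dB

Summing Sᵢαᵢ: 3.981 + 6.960 + 0.672 + 2.654 + 0.963 → A_before = 15.230 sabins.
Treatment contributes 74.1·0.88 = 65.208 sabins.
A_after = 15.230 + 65.208 = 80.438 sabins.
NR = 10·log₁₀(80.438/15.230) = 7.2 dB.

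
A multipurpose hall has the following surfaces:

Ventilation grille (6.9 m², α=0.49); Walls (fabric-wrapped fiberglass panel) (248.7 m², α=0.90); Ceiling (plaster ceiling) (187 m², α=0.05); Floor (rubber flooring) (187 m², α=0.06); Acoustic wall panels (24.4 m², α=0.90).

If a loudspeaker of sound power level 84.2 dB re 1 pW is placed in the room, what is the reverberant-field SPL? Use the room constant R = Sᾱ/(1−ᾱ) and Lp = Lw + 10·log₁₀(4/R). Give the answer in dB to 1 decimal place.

Σ(Sᵢαᵢ) = 6.9·0.49 + 248.7·0.90 + 187·0.05 + 187·0.06 + 24.4·0.90 = 269.741; total area S = 654.0 m².
ᾱ = 269.741/654.0 = 0.4124; R = Sᾱ/(1−ᾱ) = 269.741/(1−0.4124) = 459.055 m².
Lp = 84.2 + 10·log₁₀(4/459.055) = 84.2 + (-20.60) = 63.6 dB.

63.6 dB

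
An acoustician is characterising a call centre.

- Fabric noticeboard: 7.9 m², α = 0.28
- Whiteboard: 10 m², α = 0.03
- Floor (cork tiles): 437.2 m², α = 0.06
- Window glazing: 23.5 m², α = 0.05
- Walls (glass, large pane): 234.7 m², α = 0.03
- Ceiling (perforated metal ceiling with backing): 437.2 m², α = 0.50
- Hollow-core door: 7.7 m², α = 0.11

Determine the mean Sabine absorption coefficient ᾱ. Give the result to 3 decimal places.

0.221

S = Σ Sᵢ = 7.9 + 10 + 437.2 + 23.5 + 234.7 + 437.2 + 7.7 = 1158.2 m².
A = 7.9*0.28 + 10*0.03 + 437.2*0.06 + 23.5*0.05 + 234.7*0.03 + 437.2*0.50 + 7.7*0.11 = 256.407 sabins.
ᾱ = 256.407 / 1158.2 = 0.221.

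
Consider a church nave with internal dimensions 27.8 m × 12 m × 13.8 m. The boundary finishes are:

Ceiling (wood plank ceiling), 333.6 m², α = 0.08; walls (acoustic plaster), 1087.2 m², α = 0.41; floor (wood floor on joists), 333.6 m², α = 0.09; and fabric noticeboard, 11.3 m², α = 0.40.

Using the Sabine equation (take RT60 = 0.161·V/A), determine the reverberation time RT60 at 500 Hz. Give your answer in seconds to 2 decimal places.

1.46 s

A = Σ Sᵢαᵢ = 333.6*0.08 + 1087.2*0.41 + 333.6*0.09 + 11.3*0.40 = 506.984 sabins.
Volume V = 27.8 × 12 × 13.8 = 4603.68 m³.
RT60 = 0.161 · V / A = 0.161 × 4603.68 / 506.984 = 1.46 s.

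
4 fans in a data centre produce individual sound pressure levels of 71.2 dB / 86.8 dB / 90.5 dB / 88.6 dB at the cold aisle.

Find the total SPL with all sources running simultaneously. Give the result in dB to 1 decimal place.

Σ 10^(Lᵢ/10) = 2.338e+09.
Back to dB: 10·log₁₀ Σ = 93.7 dB.

93.7 dB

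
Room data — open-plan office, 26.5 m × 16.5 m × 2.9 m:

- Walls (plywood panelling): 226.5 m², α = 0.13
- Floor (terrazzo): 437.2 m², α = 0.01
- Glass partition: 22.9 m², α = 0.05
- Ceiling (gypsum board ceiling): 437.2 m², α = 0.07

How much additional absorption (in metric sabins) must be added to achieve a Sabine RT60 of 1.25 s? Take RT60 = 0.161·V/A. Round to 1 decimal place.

Total absorption A₁ = 226.5×0.13 + 437.2×0.01 + 22.9×0.05 + 437.2×0.07
  = 29.445 + 4.372 + 1.145 + 30.604 = 65.566 m² sabins.
For T = 1.25 s, need A₂ = 0.161·V/T = 0.161·1268.025/1.25 = 163.322 sabins.
Shortfall: 163.322 − 65.566 = 97.8 sabins.

97.8 sabins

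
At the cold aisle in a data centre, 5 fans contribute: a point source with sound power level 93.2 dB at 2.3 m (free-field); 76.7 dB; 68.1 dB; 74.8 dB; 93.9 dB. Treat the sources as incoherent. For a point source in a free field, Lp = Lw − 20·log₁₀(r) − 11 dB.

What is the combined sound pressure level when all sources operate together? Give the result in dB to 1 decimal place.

Source at 2.3 m: Lp = 93.2 − 20·log₁₀(2.3) − 11 = 75.0 dB.
Σ 10^(Lᵢ/10) = 2.57e+09.
Combined level = 10 log₁₀(2.57e+09) = 94.1 dB.

94.1 dB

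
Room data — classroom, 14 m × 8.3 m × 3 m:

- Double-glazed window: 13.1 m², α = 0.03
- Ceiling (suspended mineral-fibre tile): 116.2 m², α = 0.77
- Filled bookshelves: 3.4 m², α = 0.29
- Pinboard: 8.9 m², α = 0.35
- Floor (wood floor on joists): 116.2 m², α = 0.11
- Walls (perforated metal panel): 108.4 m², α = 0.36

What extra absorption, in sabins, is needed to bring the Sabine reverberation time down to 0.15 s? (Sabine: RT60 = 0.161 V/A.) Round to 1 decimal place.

Total absorption A₁ = 13.1×0.03 + 116.2×0.77 + 3.4×0.29 + 8.9×0.35 + 116.2×0.11 + 108.4×0.36
  = 0.393 + 89.474 + 0.986 + 3.115 + 12.782 + 39.024 = 145.774 m² sabins.
Target A₂ = 0.161·348.6/0.15 = 374.164 sabins (V = 348.6 m³).
ΔA = A₂ − A₁ = 374.164 − 145.774 = 228.4 sabins.

228.4 sabins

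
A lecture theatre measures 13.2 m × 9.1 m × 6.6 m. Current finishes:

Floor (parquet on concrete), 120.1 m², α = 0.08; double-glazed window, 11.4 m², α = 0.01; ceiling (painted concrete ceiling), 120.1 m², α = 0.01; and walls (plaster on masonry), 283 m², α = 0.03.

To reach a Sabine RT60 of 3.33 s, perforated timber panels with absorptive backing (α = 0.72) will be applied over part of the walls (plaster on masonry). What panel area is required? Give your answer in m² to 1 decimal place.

27.4

A₁ = Σ Sᵢαᵢ = 120.1·0.08 + 11.4·0.01 + 120.1·0.01 + 283·0.03 = 19.413 sabins.
V = 792.792 m³. Target absorption A₂ = 0.161 × 792.792 / 3.33 = 38.330 sabins.
Absorption to add: 38.330 − 19.413 = 18.917 sabins.
Net gain per m²: Δα = 0.72 − 0.03 = 0.69.
Area = ΔA/Δα = 18.917/0.69 = 27.4 m².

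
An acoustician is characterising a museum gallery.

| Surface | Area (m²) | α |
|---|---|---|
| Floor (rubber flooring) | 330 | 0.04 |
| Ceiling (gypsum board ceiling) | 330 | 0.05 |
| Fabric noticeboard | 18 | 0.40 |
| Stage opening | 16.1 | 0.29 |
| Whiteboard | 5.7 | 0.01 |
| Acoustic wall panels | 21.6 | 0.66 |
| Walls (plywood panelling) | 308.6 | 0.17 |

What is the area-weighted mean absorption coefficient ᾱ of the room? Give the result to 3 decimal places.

0.105

Total surface area S = 1030.0 m².
A = 330·0.04 + 330·0.05 + 18·0.40 + 16.1·0.29 + 5.7·0.01 + 21.6·0.66 + 308.6·0.17 = 108.344 sabins.
ᾱ = 108.344 / 1030.0 = 0.105.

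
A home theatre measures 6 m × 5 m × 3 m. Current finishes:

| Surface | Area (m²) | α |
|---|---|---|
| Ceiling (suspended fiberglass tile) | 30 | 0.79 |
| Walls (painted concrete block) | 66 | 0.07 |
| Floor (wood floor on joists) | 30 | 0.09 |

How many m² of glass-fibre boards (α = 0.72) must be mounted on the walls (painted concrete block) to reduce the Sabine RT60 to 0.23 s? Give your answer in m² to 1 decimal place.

49.2

Total absorption A₁ = 30·0.79 + 66·0.07 + 30·0.09
  = 23.700 + 4.620 + 2.700 = 31.020 m² sabins.
V = 90 m³. Target absorption A₂ = 0.161 × 90 / 0.23 = 63.000 sabins.
ΔA needed = 63.000 − 31.020 = 31.980 sabins.
Net gain per m²: Δα = 0.72 − 0.07 = 0.65.
Panel area = 31.980 / 0.65 = 49.2 m².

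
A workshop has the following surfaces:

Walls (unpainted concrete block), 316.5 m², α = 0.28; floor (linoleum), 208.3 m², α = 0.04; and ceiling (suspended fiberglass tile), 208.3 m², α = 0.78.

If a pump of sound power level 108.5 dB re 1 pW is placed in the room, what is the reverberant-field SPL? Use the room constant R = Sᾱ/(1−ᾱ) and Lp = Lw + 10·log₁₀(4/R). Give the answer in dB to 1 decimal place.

A = 259.426 sabins; S = 733.1 m².
ᾱ = 259.426/733.1 = 0.3539; R = Sᾱ/(1−ᾱ) = 259.426/(1−0.3539) = 401.526 m².
Lp = 108.5 + 10·log₁₀(4/401.526) = 108.5 + (-20.02) = 88.5 dB.

88.5 dB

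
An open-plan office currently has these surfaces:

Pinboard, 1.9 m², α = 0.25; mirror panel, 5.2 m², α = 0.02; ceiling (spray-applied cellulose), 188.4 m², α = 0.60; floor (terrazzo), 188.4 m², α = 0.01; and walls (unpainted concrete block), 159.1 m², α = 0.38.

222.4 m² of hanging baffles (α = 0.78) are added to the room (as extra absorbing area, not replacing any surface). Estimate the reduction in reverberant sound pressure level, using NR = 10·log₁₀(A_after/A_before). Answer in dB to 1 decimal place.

3.0 dB

Total absorption A_before = 1.9·0.25 + 5.2·0.02 + 188.4·0.60 + 188.4·0.01 + 159.1·0.38
  = 0.475 + 0.104 + 113.040 + 1.884 + 60.458 = 175.961 m² sabins.
Treatment contributes 222.4·0.78 = 173.472 sabins.
A_after = 175.961 + 173.472 = 349.433 sabins.
Reduction = 10 log₁₀(A_after/A_before) = 10 log₁₀(1.9859) = 3.0 dB.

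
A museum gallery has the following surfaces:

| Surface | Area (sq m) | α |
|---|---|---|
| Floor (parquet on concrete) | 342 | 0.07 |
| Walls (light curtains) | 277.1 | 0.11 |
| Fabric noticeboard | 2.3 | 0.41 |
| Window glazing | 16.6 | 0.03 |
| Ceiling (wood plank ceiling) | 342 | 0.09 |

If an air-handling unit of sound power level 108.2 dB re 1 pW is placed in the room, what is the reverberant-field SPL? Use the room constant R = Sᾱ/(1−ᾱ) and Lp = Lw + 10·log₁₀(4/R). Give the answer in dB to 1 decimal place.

94.4 dB

Σ(Sᵢαᵢ) = 342×0.07 + 277.1×0.11 + 2.3×0.41 + 16.6×0.03 + 342×0.09 = 86.642; total area S = 980.0 sq m.
ᾱ = 0.0884, so room constant R = A/(1−ᾱ) = 95.044 sq m.
Lp = Lw + 10 log₁₀(4/R) = 108.2 -13.76 = 94.4 dB.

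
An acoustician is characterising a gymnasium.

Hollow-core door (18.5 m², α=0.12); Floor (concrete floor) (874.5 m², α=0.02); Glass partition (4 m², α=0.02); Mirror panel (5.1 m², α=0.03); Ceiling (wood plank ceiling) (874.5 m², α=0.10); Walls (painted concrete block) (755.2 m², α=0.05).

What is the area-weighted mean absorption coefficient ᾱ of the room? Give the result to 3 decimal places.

0.057

S = Σ Sᵢ = 18.5 + 874.5 + 4 + 5.1 + 874.5 + 755.2 = 2531.8 m².
Σ(Sᵢαᵢ) = 18.5*0.12 + 874.5*0.02 + 4*0.02 + 5.1*0.03 + 874.5*0.10 + 755.2*0.05 = 145.153.
ᾱ = A/S = 0.057.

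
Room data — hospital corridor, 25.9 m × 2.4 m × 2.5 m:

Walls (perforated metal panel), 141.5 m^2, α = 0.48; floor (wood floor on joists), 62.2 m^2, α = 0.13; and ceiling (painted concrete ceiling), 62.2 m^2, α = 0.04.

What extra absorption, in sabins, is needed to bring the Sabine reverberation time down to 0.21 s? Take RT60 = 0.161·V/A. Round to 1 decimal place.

Total absorption A₁ = 141.5·0.48 + 62.2·0.13 + 62.2·0.04
  = 67.920 + 8.086 + 2.488 = 78.494 m^2 sabins.
Target A₂ = 0.161·155.4/0.21 = 119.140 sabins (V = 155.4 m³).
Shortfall: 119.140 − 78.494 = 40.6 sabins.

40.6 sabins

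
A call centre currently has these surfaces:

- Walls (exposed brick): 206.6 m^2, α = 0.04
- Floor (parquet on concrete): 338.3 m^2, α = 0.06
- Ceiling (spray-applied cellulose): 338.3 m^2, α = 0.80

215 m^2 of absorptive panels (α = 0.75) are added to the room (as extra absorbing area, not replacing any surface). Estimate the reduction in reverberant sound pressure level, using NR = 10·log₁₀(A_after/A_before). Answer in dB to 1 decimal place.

A_before = Σ Sᵢαᵢ = 206.6×0.04 + 338.3×0.06 + 338.3×0.80 = 299.202 sabins.
Added absorption = 215 × 0.75 = 161.250 sabins.
New total A_after = 460.452 sabins.
NR = 10·log₁₀(460.452/299.202) = 1.9 dB.

1.9 dB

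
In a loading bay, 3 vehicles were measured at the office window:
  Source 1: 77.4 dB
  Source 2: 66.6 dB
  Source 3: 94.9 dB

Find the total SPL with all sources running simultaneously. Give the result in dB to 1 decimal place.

Sum in the linear (power) domain: Σ 10^(Lᵢ/10) = 10^(77.4/10) + 10^(66.6/10) + 10^(94.9/10) = 3.15e+09.
Back to dB: 10·log₁₀ Σ = 95.0 dB.

95.0 dB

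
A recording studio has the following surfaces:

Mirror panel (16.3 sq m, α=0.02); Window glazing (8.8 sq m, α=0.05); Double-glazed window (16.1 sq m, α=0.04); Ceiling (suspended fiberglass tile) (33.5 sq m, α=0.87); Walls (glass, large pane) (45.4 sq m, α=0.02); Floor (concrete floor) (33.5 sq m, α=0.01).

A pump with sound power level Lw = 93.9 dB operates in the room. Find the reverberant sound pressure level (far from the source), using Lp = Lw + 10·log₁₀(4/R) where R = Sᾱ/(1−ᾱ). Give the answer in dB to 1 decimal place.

A = 31.798 sabins; S = 153.6 sq m.
ᾱ = 0.2070, so room constant R = A/(1−ᾱ) = 40.098 sq m.
Lp = Lw + 10 log₁₀(4/R) = 93.9 -10.01 = 83.9 dB.

83.9 dB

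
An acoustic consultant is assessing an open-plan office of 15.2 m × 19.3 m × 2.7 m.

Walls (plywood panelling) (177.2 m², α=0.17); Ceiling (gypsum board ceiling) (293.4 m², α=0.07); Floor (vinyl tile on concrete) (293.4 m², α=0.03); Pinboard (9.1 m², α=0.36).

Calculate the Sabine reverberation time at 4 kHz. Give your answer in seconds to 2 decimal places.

2.03 seconds

Equivalent absorption area: A = 177.2×0.17 + 293.4×0.07 + 293.4×0.03 + 9.1×0.36 = 62.740 m².
Volume V = 15.2 × 19.3 × 2.7 = 792.072 m³.
RT60 = 0.161 · V / A = 0.161 × 792.072 / 62.740 = 2.03 s.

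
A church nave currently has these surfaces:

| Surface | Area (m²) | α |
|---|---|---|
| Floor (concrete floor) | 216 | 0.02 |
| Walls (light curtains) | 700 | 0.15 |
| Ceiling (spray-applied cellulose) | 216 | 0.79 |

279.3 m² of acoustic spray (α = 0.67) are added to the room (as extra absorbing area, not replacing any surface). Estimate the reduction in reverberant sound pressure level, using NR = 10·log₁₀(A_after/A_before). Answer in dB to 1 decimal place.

Summing Sᵢαᵢ: 4.320 + 105.000 + 170.640 → A_before = 279.960 sabins.
Treatment contributes 279.3·0.67 = 187.131 sabins.
New total A_after = 467.091 sabins.
NR = 10·log₁₀(467.091/279.960) = 2.2 dB.

2.2 dB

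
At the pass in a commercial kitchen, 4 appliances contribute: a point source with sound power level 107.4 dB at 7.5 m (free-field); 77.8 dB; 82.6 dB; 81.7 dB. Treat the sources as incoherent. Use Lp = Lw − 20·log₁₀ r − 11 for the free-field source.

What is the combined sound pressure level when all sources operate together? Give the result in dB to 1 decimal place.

86.7 dB

Source at 7.5 m: Lp = 107.4 − 20·log₁₀(7.5) − 11 = 78.9 dB.
Σ 10^(Lᵢ/10) = 4.678e+08.
L_total = 10·log₁₀(4.678e+08) = 86.7 dB.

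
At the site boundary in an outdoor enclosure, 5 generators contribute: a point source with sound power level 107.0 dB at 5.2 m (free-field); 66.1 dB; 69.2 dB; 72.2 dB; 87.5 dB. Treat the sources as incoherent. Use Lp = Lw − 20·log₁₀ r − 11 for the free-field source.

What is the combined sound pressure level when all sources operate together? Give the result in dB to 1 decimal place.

88.7 dB

Source at 5.2 m: Lp = 107.0 − 20·log₁₀(5.2) − 11 = 81.7 dB.
Σ 10^(Lᵢ/10) = 7.392e+08.
L_total = 10·log₁₀(7.392e+08) = 88.7 dB.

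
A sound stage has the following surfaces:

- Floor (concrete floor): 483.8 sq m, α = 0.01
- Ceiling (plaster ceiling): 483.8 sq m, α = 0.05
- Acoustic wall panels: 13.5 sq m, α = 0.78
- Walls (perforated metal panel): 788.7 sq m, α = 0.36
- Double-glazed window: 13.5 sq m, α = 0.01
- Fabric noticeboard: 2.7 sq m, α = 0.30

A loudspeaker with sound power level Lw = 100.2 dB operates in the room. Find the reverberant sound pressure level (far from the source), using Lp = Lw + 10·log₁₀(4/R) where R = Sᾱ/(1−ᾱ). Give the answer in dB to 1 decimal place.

Σ(Sᵢαᵢ) = 483.8×0.01 + 483.8×0.05 + 13.5×0.78 + 788.7×0.36 + 13.5×0.01 + 2.7×0.30 = 324.435; total area S = 1786.0 sq m.
ᾱ = 324.435/1786.0 = 0.1817; R = Sᾱ/(1−ᾱ) = 324.435/(1−0.1817) = 396.474 sq m.
Lp = Lw + 10 log₁₀(4/R) = 100.2 -19.96 = 80.2 dB.

80.2 dB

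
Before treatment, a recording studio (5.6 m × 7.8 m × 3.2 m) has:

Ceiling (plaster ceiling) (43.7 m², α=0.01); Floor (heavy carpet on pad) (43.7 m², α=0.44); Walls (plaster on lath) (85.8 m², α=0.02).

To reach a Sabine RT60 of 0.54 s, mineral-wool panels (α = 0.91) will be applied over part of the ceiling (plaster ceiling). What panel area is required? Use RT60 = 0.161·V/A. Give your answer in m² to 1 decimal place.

Total absorption A₁ = 43.7·0.01 + 43.7·0.44 + 85.8·0.02
  = 0.437 + 19.228 + 1.716 = 21.381 m² sabins.
Required A₂ = 0.161·139.776/0.54 = 41.674 sabins.
Absorption to add: 41.674 − 21.381 = 20.293 sabins.
Net gain per m²: Δα = 0.91 − 0.01 = 0.90.
Panel area = 20.293 / 0.90 = 22.5 m².

22.5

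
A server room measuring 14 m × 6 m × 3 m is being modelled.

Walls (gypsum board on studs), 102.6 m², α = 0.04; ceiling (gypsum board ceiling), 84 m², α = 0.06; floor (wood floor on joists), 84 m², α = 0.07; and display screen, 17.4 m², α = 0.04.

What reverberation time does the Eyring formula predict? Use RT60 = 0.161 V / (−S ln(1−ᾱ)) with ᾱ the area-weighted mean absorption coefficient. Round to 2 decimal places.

S = Σ Sᵢ = 288.0 m².
Σ(Sᵢαᵢ) = 102.6·0.04 + 84·0.06 + 84·0.07 + 17.4·0.04 = 15.720.
Mean coefficient ᾱ = A/S = 0.0546.
−S·ln(1−ᾱ) = −288.0 × ln(1 − 0.0546) = 16.170.
V = 14 × 6 × 3 = 252 m³.
RT60 = 0.161 × 252 / 16.170 = 2.51 s.

2.51 s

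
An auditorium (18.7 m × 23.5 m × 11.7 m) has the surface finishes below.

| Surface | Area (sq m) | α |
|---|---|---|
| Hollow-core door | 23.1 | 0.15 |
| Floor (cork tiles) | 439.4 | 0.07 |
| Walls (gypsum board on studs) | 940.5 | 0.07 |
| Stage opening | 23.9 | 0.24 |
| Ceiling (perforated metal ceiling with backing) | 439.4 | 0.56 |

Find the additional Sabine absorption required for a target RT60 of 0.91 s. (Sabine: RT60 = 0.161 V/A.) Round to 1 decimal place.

557.8 sabins

Summing Sᵢαᵢ: 3.465 + 30.758 + 65.835 + 5.736 + 246.064 → A₁ = 351.858 sabins.
Target A₂ = 0.161·5141.565/0.91 = 909.661 sabins (V = 5141.565 m³).
ΔA = A₂ − A₁ = 909.661 − 351.858 = 557.8 sabins.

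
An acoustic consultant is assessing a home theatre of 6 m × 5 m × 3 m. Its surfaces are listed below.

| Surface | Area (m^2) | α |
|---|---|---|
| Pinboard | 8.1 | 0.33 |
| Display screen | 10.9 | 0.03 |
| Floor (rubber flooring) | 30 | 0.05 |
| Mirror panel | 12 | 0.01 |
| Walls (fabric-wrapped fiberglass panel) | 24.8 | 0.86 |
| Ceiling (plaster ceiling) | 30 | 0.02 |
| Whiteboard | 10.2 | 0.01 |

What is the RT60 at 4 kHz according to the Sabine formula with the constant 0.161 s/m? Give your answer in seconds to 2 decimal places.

0.54 sec

A = Σ Sᵢαᵢ = 8.1·0.33 + 10.9·0.03 + 30·0.05 + 12·0.01 + 24.8·0.86 + 30·0.02 + 10.2·0.01 = 26.650 sabins.
V = 6·5·3 = 90 m³.
T = 0.161 V/A = 0.161·90/26.650 = 0.54 s.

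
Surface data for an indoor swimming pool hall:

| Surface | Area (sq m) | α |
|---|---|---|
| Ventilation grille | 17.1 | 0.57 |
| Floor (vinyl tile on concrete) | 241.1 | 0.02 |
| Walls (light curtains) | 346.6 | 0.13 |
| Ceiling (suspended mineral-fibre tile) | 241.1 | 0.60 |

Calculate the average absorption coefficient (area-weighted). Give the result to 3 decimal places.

0.242

Total surface area S = 845.9 sq m.
Σ(Sᵢαᵢ) = 17.1*0.57 + 241.1*0.02 + 346.6*0.13 + 241.1*0.60 = 204.287.
ᾱ = 204.287 / 845.9 = 0.242.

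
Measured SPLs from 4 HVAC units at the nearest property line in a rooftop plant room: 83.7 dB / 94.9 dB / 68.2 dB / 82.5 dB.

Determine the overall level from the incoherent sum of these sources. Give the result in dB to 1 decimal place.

95.5 dB

Sum in the linear (power) domain: Σ 10^(Lᵢ/10) = 10^(83.7/10) + 10^(94.9/10) + 10^(68.2/10) + 10^(82.5/10) = 3.509e+09.
Combined level = 10 log₁₀(3.509e+09) = 95.5 dB.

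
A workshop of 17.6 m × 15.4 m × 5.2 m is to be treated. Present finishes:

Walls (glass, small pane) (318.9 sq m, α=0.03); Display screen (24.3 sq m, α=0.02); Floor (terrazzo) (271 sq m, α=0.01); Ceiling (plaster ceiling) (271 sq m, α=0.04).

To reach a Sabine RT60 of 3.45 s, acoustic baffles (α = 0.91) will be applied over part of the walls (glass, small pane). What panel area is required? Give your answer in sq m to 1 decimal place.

Total absorption A₁ = 318.9·0.03 + 24.3·0.02 + 271·0.01 + 271·0.04
  = 9.567 + 0.486 + 2.710 + 10.840 = 23.603 sq m sabins.
V = 1409.408 m³. Target absorption A₂ = 0.161 × 1409.408 / 3.45 = 65.772 sabins.
Absorption to add: 65.772 − 23.603 = 42.169 sabins.
Net gain per sq m: Δα = 0.91 − 0.03 = 0.88.
Panel area = 42.169 / 0.88 = 47.9 sq m.

47.9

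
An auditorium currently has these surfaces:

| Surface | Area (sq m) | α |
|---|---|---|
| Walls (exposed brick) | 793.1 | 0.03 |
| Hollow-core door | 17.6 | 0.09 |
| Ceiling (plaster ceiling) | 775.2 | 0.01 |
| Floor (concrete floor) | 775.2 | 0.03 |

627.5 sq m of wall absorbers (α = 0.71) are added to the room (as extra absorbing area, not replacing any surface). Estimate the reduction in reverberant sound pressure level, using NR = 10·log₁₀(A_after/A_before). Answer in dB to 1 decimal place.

9.5 dB

Equivalent absorption area: A_before = 793.1·0.03 + 17.6·0.09 + 775.2·0.01 + 775.2·0.03 = 56.385 sq m.
Added absorption = 627.5 × 0.71 = 445.525 sabins.
New total A_after = 501.910 sabins.
NR = 10·log₁₀(501.910/56.385) = 9.5 dB.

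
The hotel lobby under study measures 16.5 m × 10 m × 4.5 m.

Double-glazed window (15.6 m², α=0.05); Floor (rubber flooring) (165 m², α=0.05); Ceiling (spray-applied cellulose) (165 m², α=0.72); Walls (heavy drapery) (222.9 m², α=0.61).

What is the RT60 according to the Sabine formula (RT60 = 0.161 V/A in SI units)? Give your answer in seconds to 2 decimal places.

Total absorption A = 15.6*0.05 + 165*0.05 + 165*0.72 + 222.9*0.61
  = 0.780 + 8.250 + 118.800 + 135.969 = 263.799 m² sabins.
V = 16.5·10·4.5 = 742.5 m³.
RT60 = 0.161 · V / A = 0.161 × 742.5 / 263.799 = 0.45 s.

0.45 sec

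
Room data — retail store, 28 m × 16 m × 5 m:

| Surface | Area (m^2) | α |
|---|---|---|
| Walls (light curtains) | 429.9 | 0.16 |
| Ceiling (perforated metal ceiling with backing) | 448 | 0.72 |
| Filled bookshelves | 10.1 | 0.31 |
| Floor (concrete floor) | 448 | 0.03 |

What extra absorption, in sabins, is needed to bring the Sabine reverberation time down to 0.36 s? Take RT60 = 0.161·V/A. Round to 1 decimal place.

593.9 sabins

Equivalent absorption area: A₁ = 429.9×0.16 + 448×0.72 + 10.1×0.31 + 448×0.03 = 407.915 m^2.
Target A₂ = 0.161·2240/0.36 = 1001.778 sabins (V = 2240 m³).
ΔA = A₂ − A₁ = 1001.778 − 407.915 = 593.9 sabins.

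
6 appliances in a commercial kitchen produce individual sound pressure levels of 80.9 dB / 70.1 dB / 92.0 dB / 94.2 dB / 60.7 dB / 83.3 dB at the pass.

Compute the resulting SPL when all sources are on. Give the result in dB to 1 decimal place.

Σ 10^(Lᵢ/10) = 4.563e+09.
Back to dB: 10·log₁₀ Σ = 96.6 dB.

96.6 dB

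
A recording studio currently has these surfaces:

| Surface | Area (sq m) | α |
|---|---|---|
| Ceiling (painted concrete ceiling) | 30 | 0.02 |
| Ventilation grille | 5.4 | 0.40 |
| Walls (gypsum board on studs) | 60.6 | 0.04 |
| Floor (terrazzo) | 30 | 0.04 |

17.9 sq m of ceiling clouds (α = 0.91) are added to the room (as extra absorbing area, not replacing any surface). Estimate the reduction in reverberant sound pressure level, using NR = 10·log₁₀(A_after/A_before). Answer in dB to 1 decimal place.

5.5 dB

Summing Sᵢαᵢ: 0.600 + 2.160 + 2.424 + 1.200 → A_before = 6.384 sabins.
Treatment contributes 17.9·0.91 = 16.289 sabins.
New total A_after = 22.673 sabins.
NR = 10·log₁₀(22.673/6.384) = 5.5 dB.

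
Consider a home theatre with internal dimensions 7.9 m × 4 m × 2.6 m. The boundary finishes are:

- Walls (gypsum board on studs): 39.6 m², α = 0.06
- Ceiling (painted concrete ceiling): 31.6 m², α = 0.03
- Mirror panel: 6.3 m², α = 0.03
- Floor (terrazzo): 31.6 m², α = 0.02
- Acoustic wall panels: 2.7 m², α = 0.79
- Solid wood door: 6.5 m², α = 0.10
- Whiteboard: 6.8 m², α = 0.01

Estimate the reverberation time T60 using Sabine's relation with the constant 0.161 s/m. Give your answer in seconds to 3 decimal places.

A = Σ Sᵢαᵢ = 39.6*0.06 + 31.6*0.03 + 6.3*0.03 + 31.6*0.02 + 2.7*0.79 + 6.5*0.10 + 6.8*0.01 = 6.996 sabins.
Room volume: 82.16 m³.
Sabine: RT60 = 0.161 × 82.16 / 6.996 = 1.891 s.

1.891 s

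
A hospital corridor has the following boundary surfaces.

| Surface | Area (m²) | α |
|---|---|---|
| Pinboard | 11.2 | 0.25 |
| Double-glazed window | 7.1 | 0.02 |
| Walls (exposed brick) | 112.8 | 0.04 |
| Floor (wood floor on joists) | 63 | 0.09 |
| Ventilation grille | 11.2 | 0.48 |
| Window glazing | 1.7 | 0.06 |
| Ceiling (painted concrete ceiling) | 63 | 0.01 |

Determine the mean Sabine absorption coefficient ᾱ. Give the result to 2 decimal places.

S = Σ Sᵢ = 11.2 + 7.1 + 112.8 + 63 + 11.2 + 1.7 + 63 = 270.0 m².
Σ(Sᵢαᵢ) = 11.2·0.25 + 7.1·0.02 + 112.8·0.04 + 63·0.09 + 11.2·0.48 + 1.7·0.06 + 63·0.01 = 19.232.
ᾱ = 19.232 / 270.0 = 0.07.

0.07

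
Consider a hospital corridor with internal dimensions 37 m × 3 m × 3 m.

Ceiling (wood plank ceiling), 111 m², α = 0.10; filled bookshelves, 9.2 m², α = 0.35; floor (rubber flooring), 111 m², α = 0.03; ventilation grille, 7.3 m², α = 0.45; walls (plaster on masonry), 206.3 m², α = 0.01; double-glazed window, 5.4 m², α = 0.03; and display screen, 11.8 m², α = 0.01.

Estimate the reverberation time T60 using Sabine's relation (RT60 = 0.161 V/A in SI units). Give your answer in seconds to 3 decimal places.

Summing Sᵢαᵢ: 11.100 + 3.220 + 3.330 + 3.285 + 2.063 + 0.162 + 0.118 → A = 23.278 sabins.
Room volume: 333 m³.
Sabine: RT60 = 0.161 × 333 / 23.278 = 2.303 s.

2.303 s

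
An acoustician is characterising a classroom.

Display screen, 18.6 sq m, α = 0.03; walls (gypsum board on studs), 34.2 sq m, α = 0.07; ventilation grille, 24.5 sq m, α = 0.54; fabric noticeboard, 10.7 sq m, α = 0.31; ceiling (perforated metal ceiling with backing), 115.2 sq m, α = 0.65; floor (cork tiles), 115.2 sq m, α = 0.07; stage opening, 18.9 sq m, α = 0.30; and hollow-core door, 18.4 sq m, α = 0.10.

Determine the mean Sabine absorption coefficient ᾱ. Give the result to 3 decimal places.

0.309

Total surface area S = 355.7 sq m.
Weighted sum Σ Sα = 109.953.
ᾱ = 109.953 / 355.7 = 0.309.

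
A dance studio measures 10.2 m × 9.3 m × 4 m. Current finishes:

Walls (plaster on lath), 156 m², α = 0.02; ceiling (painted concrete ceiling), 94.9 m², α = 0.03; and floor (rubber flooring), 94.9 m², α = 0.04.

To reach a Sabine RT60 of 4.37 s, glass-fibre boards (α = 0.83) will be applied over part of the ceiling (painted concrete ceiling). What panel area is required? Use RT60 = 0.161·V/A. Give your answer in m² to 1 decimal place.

Total absorption A₁ = 156·0.02 + 94.9·0.03 + 94.9·0.04
  = 3.120 + 2.847 + 3.796 = 9.763 m² sabins.
V = 379.44 m³. Target absorption A₂ = 0.161 × 379.44 / 4.37 = 13.979 sabins.
Absorption to add: 13.979 − 9.763 = 4.216 sabins.
Net gain per m²: Δα = 0.83 − 0.03 = 0.80.
Panel area = 4.216 / 0.80 = 5.3 m².

5.3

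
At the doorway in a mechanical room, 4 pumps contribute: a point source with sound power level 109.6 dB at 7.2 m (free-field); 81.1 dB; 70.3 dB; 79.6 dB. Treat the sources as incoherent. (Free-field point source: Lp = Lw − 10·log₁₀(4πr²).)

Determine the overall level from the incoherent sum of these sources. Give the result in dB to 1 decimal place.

Source at 7.2 m: Lp = 109.6 − 10·log₁₀(4π·7.2²) = 109.6 − 10·log₁₀(651.441) = 81.5 dB.
Sum in the linear (power) domain: Σ 10^(Lᵢ/10) = 10^(81.5/10) + 10^(81.1/10) + 10^(70.3/10) + 10^(79.6/10) = 3.72e+08.
Combined level = 10 log₁₀(3.72e+08) = 85.7 dB.

85.7 dB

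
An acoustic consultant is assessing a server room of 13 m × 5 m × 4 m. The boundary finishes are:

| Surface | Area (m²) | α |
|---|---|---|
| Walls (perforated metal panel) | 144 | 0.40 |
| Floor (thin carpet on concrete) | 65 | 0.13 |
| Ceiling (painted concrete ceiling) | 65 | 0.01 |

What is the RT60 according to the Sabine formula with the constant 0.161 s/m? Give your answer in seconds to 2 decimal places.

0.63 seconds

Summing Sᵢαᵢ: 57.600 + 8.450 + 0.650 → A = 66.700 sabins.
Volume V = 13 × 5 × 4 = 260 m³.
RT60 = 0.161 · V / A = 0.161 × 260 / 66.700 = 0.63 s.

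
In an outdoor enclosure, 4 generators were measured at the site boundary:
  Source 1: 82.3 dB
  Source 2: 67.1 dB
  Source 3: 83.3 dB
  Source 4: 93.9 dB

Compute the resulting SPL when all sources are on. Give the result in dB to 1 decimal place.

Σ 10^(Lᵢ/10) = 2.843e+09.
L_total = 10·log₁₀(2.843e+09) = 94.5 dB.

94.5 dB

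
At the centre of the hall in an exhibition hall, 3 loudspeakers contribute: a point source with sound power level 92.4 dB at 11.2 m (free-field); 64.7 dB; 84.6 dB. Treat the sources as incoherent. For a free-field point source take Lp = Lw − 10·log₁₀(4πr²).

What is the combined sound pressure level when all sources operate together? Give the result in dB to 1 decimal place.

Source at 11.2 m: Lp = 92.4 − 10·log₁₀(4π·11.2²) = 92.4 − 10·log₁₀(1576.326) = 60.4 dB.
Converting to relative power and adding: 10^(60.4/10) + 10^(64.7/10) + 10^(84.6/10) = 2.925e+08.
L_total = 10·log₁₀(2.925e+08) = 84.7 dB.

84.7 dB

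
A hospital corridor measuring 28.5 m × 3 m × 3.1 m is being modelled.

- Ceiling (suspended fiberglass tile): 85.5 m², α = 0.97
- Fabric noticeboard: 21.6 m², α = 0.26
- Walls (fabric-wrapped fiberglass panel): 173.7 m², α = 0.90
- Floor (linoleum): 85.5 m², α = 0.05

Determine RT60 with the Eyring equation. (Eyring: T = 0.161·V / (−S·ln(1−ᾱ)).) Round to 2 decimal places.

0.10 sec

Total surface area S = 85.5 + 21.6 + 173.7 + 85.5 = 366.3 m².
Σ(Sᵢαᵢ) = 85.5·0.97 + 21.6·0.26 + 173.7·0.90 + 85.5·0.05 = 249.156.
Mean coefficient ᾱ = A/S = 0.6802.
−S·ln(1−ᾱ) = −366.3 × ln(1 − 0.6802) = 417.604.
V = 28.5 × 3 × 3.1 = 265.05 m³.
RT60 = 0.161 × 265.05 / 417.604 = 0.10 s.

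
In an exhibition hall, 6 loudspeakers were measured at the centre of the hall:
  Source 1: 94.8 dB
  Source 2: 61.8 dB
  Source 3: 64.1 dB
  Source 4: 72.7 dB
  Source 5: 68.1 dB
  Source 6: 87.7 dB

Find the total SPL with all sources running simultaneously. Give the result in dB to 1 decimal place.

Σ 10^(Lᵢ/10) = 3.638e+09.
Combined level = 10 log₁₀(3.638e+09) = 95.6 dB.

95.6 dB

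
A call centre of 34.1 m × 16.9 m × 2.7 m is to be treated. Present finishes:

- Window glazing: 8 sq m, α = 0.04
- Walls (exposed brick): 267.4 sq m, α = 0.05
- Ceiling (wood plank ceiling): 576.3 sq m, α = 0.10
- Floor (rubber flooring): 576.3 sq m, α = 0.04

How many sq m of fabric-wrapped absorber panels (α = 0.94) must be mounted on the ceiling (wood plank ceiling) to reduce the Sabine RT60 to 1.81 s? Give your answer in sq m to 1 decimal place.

52.4

A₁ = Σ Sᵢαᵢ = 8*0.04 + 267.4*0.05 + 576.3*0.10 + 576.3*0.04 = 94.372 sabins.
V = 1555.983 m³. Target absorption A₂ = 0.161 × 1555.983 / 1.81 = 138.405 sabins.
Absorption to add: 138.405 − 94.372 = 44.033 sabins.
Each sq m of panel replacing the ceiling (wood plank ceiling) adds (0.94 − 0.10) = 0.84 sabins.
Panel area = 44.033 / 0.84 = 52.4 sq m.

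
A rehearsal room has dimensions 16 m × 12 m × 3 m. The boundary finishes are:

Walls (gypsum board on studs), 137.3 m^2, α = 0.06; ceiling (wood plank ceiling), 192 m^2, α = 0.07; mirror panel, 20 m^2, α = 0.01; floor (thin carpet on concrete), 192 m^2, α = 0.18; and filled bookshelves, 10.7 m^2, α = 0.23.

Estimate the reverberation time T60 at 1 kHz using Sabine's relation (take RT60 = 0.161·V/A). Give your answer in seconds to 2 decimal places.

1.57 seconds

Equivalent absorption area: A = 137.3*0.06 + 192*0.07 + 20*0.01 + 192*0.18 + 10.7*0.23 = 58.899 m^2.
Volume V = 16 × 12 × 3 = 576 m³.
RT60 = 0.161 · V / A = 0.161 × 576 / 58.899 = 1.57 s.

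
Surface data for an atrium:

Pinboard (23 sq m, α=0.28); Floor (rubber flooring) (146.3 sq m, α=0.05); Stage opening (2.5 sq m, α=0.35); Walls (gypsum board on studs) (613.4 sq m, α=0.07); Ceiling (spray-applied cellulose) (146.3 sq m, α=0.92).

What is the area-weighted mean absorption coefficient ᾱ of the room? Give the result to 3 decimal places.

S = Σ Sᵢ = 23 + 146.3 + 2.5 + 613.4 + 146.3 = 931.5 sq m.
Weighted sum Σ Sα = 192.164.
ᾱ = 192.164 / 931.5 = 0.206.

0.206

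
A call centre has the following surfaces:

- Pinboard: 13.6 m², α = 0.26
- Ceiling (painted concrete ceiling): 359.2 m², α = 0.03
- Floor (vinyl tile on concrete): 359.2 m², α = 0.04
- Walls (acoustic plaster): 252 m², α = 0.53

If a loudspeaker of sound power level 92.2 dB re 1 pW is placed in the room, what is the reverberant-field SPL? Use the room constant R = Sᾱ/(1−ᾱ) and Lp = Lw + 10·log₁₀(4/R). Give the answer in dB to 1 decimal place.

Σ(Sᵢαᵢ) = 13.6×0.26 + 359.2×0.03 + 359.2×0.04 + 252×0.53 = 162.240; total area S = 984.0 m².
ᾱ = 162.240/984.0 = 0.1649; R = Sᾱ/(1−ᾱ) = 162.240/(1−0.1649) = 194.276 m².
Lp = Lw + 10 log₁₀(4/R) = 92.2 -16.86 = 75.3 dB.

75.3 dB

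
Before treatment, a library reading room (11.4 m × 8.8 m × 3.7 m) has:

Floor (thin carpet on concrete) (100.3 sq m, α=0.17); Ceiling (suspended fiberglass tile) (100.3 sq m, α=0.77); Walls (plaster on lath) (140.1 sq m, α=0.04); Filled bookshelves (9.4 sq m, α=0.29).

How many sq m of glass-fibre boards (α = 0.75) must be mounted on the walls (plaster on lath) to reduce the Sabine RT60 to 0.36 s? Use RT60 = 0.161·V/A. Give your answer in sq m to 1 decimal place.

89.3

Summing Sᵢαᵢ: 17.051 + 77.231 + 5.604 + 2.726 → A₁ = 102.612 sabins.
V = 371.184 m³. Target absorption A₂ = 0.161 × 371.184 / 0.36 = 166.002 sabins.
ΔA needed = 166.002 − 102.612 = 63.390 sabins.
Each sq m of panel replacing the walls (plaster on lath) adds (0.75 − 0.04) = 0.71 sabins.
Panel area = 63.390 / 0.71 = 89.3 sq m.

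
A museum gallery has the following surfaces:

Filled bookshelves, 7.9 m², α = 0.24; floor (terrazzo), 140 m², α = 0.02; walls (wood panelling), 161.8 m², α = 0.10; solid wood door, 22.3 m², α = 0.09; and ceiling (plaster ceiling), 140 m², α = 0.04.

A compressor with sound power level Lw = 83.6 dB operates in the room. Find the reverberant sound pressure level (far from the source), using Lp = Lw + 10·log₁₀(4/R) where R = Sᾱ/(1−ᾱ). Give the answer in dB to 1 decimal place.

A = 28.483 sabins; S = 472.0 m².
ᾱ = 28.483/472.0 = 0.0603; R = Sᾱ/(1−ᾱ) = 28.483/(1−0.0603) = 30.311 m².
Lp = Lw + 10 log₁₀(4/R) = 83.6 -8.80 = 74.8 dB.

74.8 dB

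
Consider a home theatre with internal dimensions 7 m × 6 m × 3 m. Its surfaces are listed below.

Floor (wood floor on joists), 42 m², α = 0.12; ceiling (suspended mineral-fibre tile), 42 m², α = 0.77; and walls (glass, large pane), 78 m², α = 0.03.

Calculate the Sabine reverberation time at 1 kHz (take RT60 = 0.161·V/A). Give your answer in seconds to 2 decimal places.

0.51 s

Total absorption A = 42×0.12 + 42×0.77 + 78×0.03
  = 5.040 + 32.340 + 2.340 = 39.720 m² sabins.
Room volume: 126 m³.
Sabine: RT60 = 0.161 × 126 / 39.720 = 0.51 s.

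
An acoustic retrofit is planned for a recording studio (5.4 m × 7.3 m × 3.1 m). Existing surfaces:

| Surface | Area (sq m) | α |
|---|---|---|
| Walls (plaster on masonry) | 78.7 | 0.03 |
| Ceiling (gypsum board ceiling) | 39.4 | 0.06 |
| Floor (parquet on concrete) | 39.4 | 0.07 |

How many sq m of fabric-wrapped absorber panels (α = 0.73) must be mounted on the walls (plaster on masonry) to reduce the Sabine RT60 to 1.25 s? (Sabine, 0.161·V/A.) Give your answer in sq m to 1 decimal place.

A₁ = Σ Sᵢαᵢ = 78.7*0.03 + 39.4*0.06 + 39.4*0.07 = 7.483 sabins.
Required A₂ = 0.161·122.202/1.25 = 15.740 sabins.
ΔA needed = 15.740 − 7.483 = 8.257 sabins.
Net gain per sq m: Δα = 0.73 − 0.03 = 0.70.
Panel area = 8.257 / 0.70 = 11.8 sq m.

11.8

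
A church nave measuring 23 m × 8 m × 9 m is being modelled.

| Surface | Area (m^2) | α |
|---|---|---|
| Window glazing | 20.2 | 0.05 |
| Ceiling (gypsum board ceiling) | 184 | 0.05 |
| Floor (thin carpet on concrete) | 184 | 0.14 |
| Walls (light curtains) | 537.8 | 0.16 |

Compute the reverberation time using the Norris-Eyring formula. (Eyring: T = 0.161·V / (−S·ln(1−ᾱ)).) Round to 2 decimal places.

2.04 seconds

S = Σ Sᵢ = 926.0 m^2.
Absorption A = 20.2·0.05 + 184·0.05 + 184·0.14 + 537.8·0.16 = 122.018 sabins.
Mean coefficient ᾱ = A/S = 0.1318.
−S·ln(1−ᾱ) = −926.0 × ln(1 − 0.1318) = 130.875.
V = 23 × 8 × 9 = 1656 m³.
RT60 = 0.161 × 1656 / 130.875 = 2.04 s.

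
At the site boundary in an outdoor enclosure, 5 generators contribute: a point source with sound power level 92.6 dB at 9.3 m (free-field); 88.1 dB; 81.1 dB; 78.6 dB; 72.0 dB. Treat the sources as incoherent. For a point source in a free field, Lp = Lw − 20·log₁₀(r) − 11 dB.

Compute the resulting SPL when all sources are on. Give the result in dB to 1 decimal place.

89.4 dB

Source at 9.3 m: Lp = 92.6 − 20·log₁₀(9.3) − 11 = 62.2 dB.
Sum in the linear (power) domain: Σ 10^(Lᵢ/10) = 10^(62.2/10) + 10^(88.1/10) + 10^(81.1/10) + 10^(78.6/10) + 10^(72.0/10) = 8.644e+08.
Combined level = 10 log₁₀(8.644e+08) = 89.4 dB.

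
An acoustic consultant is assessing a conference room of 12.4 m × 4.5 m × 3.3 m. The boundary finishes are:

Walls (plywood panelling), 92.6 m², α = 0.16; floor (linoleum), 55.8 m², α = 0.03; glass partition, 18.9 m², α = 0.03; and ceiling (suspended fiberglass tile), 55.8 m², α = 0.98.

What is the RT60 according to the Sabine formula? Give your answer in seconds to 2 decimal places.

0.41 s

A = Σ Sᵢαᵢ = 92.6×0.16 + 55.8×0.03 + 18.9×0.03 + 55.8×0.98 = 71.741 sabins.
Room volume: 184.14 m³.
T = 0.161 V/A = 0.161·184.14/71.741 = 0.41 s.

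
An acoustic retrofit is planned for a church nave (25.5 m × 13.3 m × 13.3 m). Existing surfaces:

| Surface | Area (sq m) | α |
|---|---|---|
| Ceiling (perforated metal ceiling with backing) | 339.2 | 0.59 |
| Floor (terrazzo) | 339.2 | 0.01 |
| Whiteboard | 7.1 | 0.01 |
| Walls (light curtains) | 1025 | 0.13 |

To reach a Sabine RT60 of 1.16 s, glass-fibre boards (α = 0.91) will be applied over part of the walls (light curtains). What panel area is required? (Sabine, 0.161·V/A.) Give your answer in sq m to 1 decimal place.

Total absorption A₁ = 339.2·0.59 + 339.2·0.01 + 7.1·0.01 + 1025·0.13
  = 200.128 + 3.392 + 0.071 + 133.250 = 336.841 sq m sabins.
V = 4510.695 m³. Target absorption A₂ = 0.161 × 4510.695 / 1.16 = 626.053 sabins.
Absorption to add: 626.053 − 336.841 = 289.212 sabins.
Net gain per sq m: Δα = 0.91 − 0.13 = 0.78.
Panel area = 289.212 / 0.78 = 370.8 sq m.

370.8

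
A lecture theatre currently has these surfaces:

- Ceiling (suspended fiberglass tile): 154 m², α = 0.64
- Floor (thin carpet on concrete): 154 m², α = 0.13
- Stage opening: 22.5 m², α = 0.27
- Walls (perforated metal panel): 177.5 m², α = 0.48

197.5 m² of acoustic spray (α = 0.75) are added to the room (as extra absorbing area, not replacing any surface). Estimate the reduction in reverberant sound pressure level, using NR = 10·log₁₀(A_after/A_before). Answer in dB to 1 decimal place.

2.3 dB

Total absorption A_before = 154×0.64 + 154×0.13 + 22.5×0.27 + 177.5×0.48
  = 98.560 + 20.020 + 6.075 + 85.200 = 209.855 m² sabins.
Added absorption = 197.5 × 0.75 = 148.125 sabins.
New total A_after = 357.980 sabins.
NR = 10·log₁₀(357.980/209.855) = 2.3 dB.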